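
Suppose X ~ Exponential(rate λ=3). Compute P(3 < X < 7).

P(3 < X < 7) = ∫_{3}^{7} f(x) dx
where f(x) = 3 e^{- 3 x}
= - \frac{1 - e^{12}}{e^{21}}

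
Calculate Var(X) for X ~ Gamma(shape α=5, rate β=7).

For X ~ Gamma(shape α=5, rate β=7):
Var(X) = \frac{5}{49}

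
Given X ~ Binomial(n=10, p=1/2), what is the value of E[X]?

For X ~ Binomial(n=10, p=1/2), the expected value is:
E[X] = 5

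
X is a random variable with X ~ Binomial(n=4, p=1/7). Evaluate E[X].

For X ~ Binomial(n=4, p=1/7), the expected value is:
E[X] = \frac{4}{7}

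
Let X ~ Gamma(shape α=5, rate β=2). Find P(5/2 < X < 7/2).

P(5/2 < X < 7/2) = ∫_{5/2}^{7/2} f(x) dx
where f(x) = \frac{4 x^{4} e^{- 2 x}}{3}
= \frac{-4553 + 1569 e^{2}}{24 e^{7}}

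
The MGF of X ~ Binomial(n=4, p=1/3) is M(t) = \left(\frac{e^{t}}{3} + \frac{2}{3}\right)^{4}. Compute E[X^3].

To find E[X^3], compute M^(3)(0):
M^(1)(t) = \frac{4 \left(\frac{e^{t}}{3} + \frac{2}{3}\right)^{3} e^{t}}{3}
M^(2)(t) = \frac{4 \left(\frac{e^{t}}{3} + \frac{2}{3}\right)^{3} e^{t}}{3} + \frac{4 \left(\frac{e^{t}}{3} + \frac{2}{3}\right)^{2} e^{2 t}}{3}
M^(3)(t) = \frac{4 \left(\frac{e^{t}}{3} + \frac{2}{3}\right)^{3} e^{t}}{3} + 4 \left(\frac{e^{t}}{3} + \frac{2}{3}\right)^{2} e^{2 t} + \frac{8 \left(\frac{e^{t}}{3} + \frac{2}{3}\right) e^{3 t}}{9}
M^(3)(0) = \frac{56}{9}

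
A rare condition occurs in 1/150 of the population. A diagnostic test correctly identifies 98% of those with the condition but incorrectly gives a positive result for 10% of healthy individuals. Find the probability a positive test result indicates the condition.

Let D = the rare event, + = positive/flagged.
P(D) = 1/150
P(+|D) = 98/100 = 49/50
P(+|D') = 10/100 = 1/10
P(+) = P(+|D)P(D) + P(+|D')P(D')
     = \frac{49}{50} × \frac{1}{150} + \frac{1}{10} × \frac{149}{150}
     = \frac{397}{3750}
P(D|+) = P(+|D)P(D)/P(+) = \frac{49}{794}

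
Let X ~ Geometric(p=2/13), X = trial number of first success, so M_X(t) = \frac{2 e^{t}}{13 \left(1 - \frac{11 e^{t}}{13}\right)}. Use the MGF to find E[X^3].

To find E[X^3], compute M^(3)(0):
M^(1)(t) = \frac{2 e^{t}}{13 \left(1 - \frac{11 e^{t}}{13}\right)} + \frac{22 e^{2 t}}{169 \left(1 - \frac{11 e^{t}}{13}\right)^{2}}
M^(2)(t) = \frac{2 e^{t}}{13 \left(1 - \frac{11 e^{t}}{13}\right)} + \frac{66 e^{2 t}}{169 \left(1 - \frac{11 e^{t}}{13}\right)^{2}} + \frac{484 e^{3 t}}{2197 \left(1 - \frac{11 e^{t}}{13}\right)^{3}}
M^(3)(t) = \frac{2 e^{t}}{13 \left(1 - \frac{11 e^{t}}{13}\right)} + \frac{154 e^{2 t}}{169 \left(1 - \frac{11 e^{t}}{13}\right)^{2}} + \frac{2904 e^{3 t}}{2197 \left(1 - \frac{11 e^{t}}{13}\right)^{3}} + \frac{15972 e^{4 t}}{28561 \left(1 - \frac{11 e^{t}}{13}\right)^{4}}
M^(3)(0) = \frac{5603}{4}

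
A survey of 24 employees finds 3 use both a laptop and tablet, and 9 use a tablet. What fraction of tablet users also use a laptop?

P(A ∩ B) = 3/24 = 1/8
P(B) = 9/24 = 3/8
P(A|B) = P(A ∩ B) / P(B) = (1/8) / (3/8) = 1/3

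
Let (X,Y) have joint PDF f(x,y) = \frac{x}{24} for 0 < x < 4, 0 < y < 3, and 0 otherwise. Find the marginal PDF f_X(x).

f_X(x) = ∫_0^3 f(x,y) dy
= ∫_0^3 \frac{x}{24} dy
= \frac{x}{8} for 0 < x < 4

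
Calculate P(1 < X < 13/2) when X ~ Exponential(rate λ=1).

P(1 < X < 13/2) = ∫_{1}^{13/2} f(x) dx
where f(x) = e^{- x}
= - \frac{1}{e^{\frac{13}{2}}} + e^{-1}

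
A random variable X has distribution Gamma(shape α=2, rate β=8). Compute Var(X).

For X ~ Gamma(shape α=2, rate β=8):
Var(X) = \frac{1}{32}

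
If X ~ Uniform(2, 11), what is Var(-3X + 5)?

For X ~ Uniform(2, 11):
Var(X) = \frac{27}{4}
Var(-3X + 5) = (-3)² × Var(X) = 9 × \frac{27}{4} = \frac{243}{4}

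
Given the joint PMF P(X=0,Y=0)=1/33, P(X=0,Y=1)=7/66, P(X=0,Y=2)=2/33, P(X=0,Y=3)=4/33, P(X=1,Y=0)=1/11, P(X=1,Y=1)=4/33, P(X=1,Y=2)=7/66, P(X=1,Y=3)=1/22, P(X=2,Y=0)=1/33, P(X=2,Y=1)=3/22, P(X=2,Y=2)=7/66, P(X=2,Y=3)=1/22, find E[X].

First find marginal of X:
P(X=0) = 7/22
P(X=1) = 4/11
P(X=2) = 7/22
E[X] = 0 × 7/22 + 1 × 4/11 + 2 × 7/22 = 1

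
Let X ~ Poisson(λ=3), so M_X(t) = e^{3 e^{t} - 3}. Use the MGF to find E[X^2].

To find E[X^2], compute M^(2)(0):
M^(1)(t) = 3 e^{t} e^{3 e^{t} - 3}
M^(2)(t) = 9 e^{2 t} e^{3 e^{t} - 3} + 3 e^{t} e^{3 e^{t} - 3}
M^(2)(0) = 12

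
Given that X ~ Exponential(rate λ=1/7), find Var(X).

For X ~ Exponential(rate λ=1/7):
Var(X) = 49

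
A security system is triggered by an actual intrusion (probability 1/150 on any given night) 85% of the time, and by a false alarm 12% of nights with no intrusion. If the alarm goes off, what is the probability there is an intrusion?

Let D = the rare event, + = positive/flagged.
P(D) = 1/150
P(+|D) = 85/100 = 17/20
P(+|D') = 12/100 = 3/25
P(+) = P(+|D)P(D) + P(+|D')P(D')
     = \frac{17}{20} × \frac{1}{150} + \frac{3}{25} × \frac{149}{150}
     = \frac{1873}{15000}
P(D|+) = P(+|D)P(D)/P(+) = \frac{85}{1873}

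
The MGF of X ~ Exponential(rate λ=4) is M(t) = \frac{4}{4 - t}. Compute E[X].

To find E[X], compute M^(1)(0):
M^(1)(t) = \frac{4}{\left(4 - t\right)^{2}}
M^(1)(0) = \frac{1}{4}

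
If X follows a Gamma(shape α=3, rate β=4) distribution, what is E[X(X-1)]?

E[X(X-1)] = E[X² - X] = E[X²] - E[X]
E[X] = \frac{3}{4}
E[X²] = Var(X) + (E[X])² = \frac{3}{16} + (\frac{3}{4})² = \frac{3}{4}
E[X(X-1)] = \frac{3}{4} - \frac{3}{4} = 0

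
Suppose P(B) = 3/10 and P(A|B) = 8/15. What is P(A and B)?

By definition, P(A|B) = P(A ∩ B) / P(B)
So P(A ∩ B) = P(A|B) × P(B)
= 8/15 × 3/10
= 4/25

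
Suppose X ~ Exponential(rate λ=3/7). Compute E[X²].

Using the identity E[X²] = Var(X) + (E[X])²:
E[X] = \frac{7}{3}
Var(X) = \frac{49}{9}
E[X²] = \frac{49}{9} + (\frac{7}{3})²
= \frac{98}{9}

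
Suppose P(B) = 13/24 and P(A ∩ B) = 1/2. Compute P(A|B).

P(A|B) = P(A ∩ B) / P(B)
= (1/2) / (13/24)
= 12/13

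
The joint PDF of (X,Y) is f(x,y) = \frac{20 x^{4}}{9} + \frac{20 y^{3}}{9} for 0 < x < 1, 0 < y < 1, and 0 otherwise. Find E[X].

E[X] = ∫_0^1 ∫_0^1 x × f(x,y) dy dx
= ∫_0^1 ∫_0^1 x × (\frac{20 x^{4}}{9} + \frac{20 y^{3}}{9}) dy dx
= \frac{35}{54}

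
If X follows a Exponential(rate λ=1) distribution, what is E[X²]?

Using the identity E[X²] = Var(X) + (E[X])²:
E[X] = 1
Var(X) = 1
E[X²] = 1 + (1)²
= 2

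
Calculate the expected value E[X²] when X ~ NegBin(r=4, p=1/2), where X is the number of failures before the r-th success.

Using the identity E[X²] = Var(X) + (E[X])²:
E[X] = 4
Var(X) = 8
E[X²] = 8 + (4)²
= 24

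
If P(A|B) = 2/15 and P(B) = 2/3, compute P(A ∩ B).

By definition, P(A|B) = P(A ∩ B) / P(B)
So P(A ∩ B) = P(A|B) × P(B)
= 2/15 × 2/3
= 4/45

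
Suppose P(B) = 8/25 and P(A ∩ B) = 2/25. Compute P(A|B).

P(A|B) = P(A ∩ B) / P(B)
= (2/25) / (8/25)
= 1/4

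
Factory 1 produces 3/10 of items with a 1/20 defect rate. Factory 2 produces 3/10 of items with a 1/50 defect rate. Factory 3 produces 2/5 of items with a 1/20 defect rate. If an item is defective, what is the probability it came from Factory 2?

Using Bayes' theorem:
P(F1) = 3/10, P(D|F1) = 1/20
P(F2) = 3/10, P(D|F2) = 1/50
P(F3) = 2/5, P(D|F3) = 1/20
P(D) = P(D|F1)P(F1) + P(D|F2)P(F2) + P(D|F3)P(F3)
     = \frac{41}{1000}
P(F2|D) = P(D|F2)P(F2) / P(D)
= \frac{6}{41}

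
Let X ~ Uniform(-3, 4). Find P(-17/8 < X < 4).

P(-17/8 < X < 4) = ∫_{-17/8}^{4} f(x) dx
where f(x) = \frac{1}{7}
= \frac{7}{8}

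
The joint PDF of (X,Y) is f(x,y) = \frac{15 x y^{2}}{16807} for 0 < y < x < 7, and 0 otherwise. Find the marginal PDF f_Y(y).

f_Y(y) = ∫_y^7 \frac{15 x y^{2}}{16807} dx = \frac{15 y^{2} \left(49 - y^{2}\right)}{33614}
for 0 < y < 7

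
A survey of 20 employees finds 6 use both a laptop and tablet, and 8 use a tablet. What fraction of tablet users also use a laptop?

P(A ∩ B) = 6/20 = 3/10
P(B) = 8/20 = 2/5
P(A|B) = P(A ∩ B) / P(B) = (3/10) / (2/5) = 3/4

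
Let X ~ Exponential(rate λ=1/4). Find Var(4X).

For X ~ Exponential(rate λ=1/4):
Var(X) = 16
Var(4X) = (4)² × Var(X) = 16 × 16 = 256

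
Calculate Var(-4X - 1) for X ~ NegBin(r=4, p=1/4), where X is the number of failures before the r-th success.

For X ~ NegBin(r=4, p=1/4), where X is the number of failures before the r-th success:
Var(X) = 48
Var(-4X - 1) = (-4)² × Var(X) = 16 × 48 = 768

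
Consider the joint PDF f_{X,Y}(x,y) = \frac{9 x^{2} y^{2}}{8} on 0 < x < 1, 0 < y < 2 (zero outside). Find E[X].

f_X(x) = ∫_0^2 \frac{9 x^{2} y^{2}}{8} dy = 3 x^{2}
E[X] = ∫_0^1 x × (3 x^{2}) dx = \frac{3}{4}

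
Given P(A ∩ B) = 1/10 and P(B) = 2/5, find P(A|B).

P(A|B) = P(A ∩ B) / P(B)
= (1/10) / (2/5)
= 1/4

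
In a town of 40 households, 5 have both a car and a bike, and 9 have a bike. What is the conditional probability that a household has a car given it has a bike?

P(A ∩ B) = 5/40 = 1/8
P(B) = 9/40
P(A|B) = P(A ∩ B) / P(B) = (1/8) / (9/40) = 5/9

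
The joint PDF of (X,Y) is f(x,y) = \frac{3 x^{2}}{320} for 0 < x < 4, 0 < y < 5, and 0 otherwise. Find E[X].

f_X(x) = ∫_0^5 \frac{3 x^{2}}{320} dy = \frac{3 x^{2}}{64}
E[X] = ∫_0^4 x × (\frac{3 x^{2}}{64}) dx = 3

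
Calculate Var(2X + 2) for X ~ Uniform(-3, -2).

For X ~ Uniform(-3, -2):
Var(X) = \frac{1}{12}
Var(2X + 2) = (2)² × Var(X) = 4 × \frac{1}{12} = \frac{1}{3}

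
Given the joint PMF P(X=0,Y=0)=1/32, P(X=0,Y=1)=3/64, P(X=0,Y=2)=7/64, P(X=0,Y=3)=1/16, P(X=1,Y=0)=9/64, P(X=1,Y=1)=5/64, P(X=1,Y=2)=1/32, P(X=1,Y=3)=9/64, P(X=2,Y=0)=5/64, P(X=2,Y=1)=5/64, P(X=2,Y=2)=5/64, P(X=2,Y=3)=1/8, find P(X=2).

P(X=2) = P(X=2,Y=0) + P(X=2,Y=1) + P(X=2,Y=2) + P(X=2,Y=3)
= 5/64 + 5/64 + 5/64 + 1/8
= 23/64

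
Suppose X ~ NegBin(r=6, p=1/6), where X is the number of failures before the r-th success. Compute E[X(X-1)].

E[X(X-1)] = E[X² - X] = E[X²] - E[X]
E[X] = 30
E[X²] = Var(X) + (E[X])² = 180 + (30)² = 1080
E[X(X-1)] = 1080 - 30 = 1050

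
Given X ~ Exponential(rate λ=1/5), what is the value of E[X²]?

Using the identity E[X²] = Var(X) + (E[X])²:
E[X] = 5
Var(X) = 25
E[X²] = 25 + (5)²
= 50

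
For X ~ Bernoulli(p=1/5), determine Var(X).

For X ~ Bernoulli(p=1/5):
Var(X) = \frac{4}{25}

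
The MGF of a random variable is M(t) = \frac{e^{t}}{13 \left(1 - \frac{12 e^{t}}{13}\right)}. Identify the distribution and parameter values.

The MGF M(t) = \frac{e^{t}}{13 \left(1 - \frac{12 e^{t}}{13}\right)} is the standard form for the Geometric distribution.
Comparing with the known MGF formula identifies: Geometric(p=1/13), X = trial number of first success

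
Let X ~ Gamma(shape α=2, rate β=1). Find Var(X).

For X ~ Gamma(shape α=2, rate β=1):
Var(X) = 2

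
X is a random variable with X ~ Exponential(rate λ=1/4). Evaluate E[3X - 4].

For X ~ Exponential(rate λ=1/4):
E[X] = 4
E[3X - 4] = 3 × E[X] - 4 = 8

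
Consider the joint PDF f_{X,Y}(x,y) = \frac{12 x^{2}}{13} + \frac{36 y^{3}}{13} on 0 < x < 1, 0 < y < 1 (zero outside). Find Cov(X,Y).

E[XY] = ∫∫ xy × f(x,y) dx dy = \frac{51}{130}
E[X] = \frac{15}{26}
E[Y] = \frac{46}{65}
Cov(X,Y) = E[XY] - E[X]E[Y] = - \frac{27}{1690}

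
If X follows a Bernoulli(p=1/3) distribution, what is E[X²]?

Using the identity E[X²] = Var(X) + (E[X])²:
E[X] = \frac{1}{3}
Var(X) = \frac{2}{9}
E[X²] = \frac{2}{9} + (\frac{1}{3})²
= \frac{1}{3}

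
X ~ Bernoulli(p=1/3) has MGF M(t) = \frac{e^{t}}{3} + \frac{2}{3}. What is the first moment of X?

To find E[X], compute M^(1)(0):
M^(1)(t) = \frac{e^{t}}{3}
M^(1)(0) = \frac{1}{3}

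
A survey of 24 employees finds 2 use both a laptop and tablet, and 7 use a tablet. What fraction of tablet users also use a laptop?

P(A ∩ B) = 2/24 = 1/12
P(B) = 7/24
P(A|B) = P(A ∩ B) / P(B) = (1/12) / (7/24) = 2/7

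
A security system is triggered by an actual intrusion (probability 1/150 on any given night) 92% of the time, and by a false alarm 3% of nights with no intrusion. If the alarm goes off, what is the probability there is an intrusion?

Let D = the rare event, + = positive/flagged.
P(D) = 1/150
P(+|D) = 92/100 = 23/25
P(+|D') = 3/100
P(+) = P(+|D)P(D) + P(+|D')P(D')
     = \frac{23}{25} × \frac{1}{150} + \frac{3}{100} × \frac{149}{150}
     = \frac{539}{15000}
P(D|+) = P(+|D)P(D)/P(+) = \frac{92}{539}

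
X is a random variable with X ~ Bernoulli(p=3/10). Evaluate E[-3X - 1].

For X ~ Bernoulli(p=3/10):
E[X] = \frac{3}{10}
E[-3X - 1] = -3 × E[X] - 1 = - \frac{19}{10}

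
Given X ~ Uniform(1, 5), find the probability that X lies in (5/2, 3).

P(5/2 < X < 3) = ∫_{5/2}^{3} f(x) dx
where f(x) = \frac{1}{4}
= \frac{1}{8}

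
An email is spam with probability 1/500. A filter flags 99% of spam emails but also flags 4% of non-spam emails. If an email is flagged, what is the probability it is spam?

Let D = the rare event, + = positive/flagged.
P(D) = 1/500
P(+|D) = 99/100
P(+|D') = 4/100 = 1/25
P(+) = P(+|D)P(D) + P(+|D')P(D')
     = \frac{99}{100} × \frac{1}{500} + \frac{1}{25} × \frac{499}{500}
     = \frac{419}{10000}
P(D|+) = P(+|D)P(D)/P(+) = \frac{99}{2095}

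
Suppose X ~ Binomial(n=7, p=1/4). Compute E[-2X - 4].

For X ~ Binomial(n=7, p=1/4):
E[X] = \frac{7}{4}
E[-2X - 4] = -2 × E[X] - 4 = - \frac{15}{2}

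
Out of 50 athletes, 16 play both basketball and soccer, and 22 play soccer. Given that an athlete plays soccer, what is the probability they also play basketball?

P(A ∩ B) = 16/50 = 8/25
P(B) = 22/50 = 11/25
P(A|B) = P(A ∩ B) / P(B) = (8/25) / (11/25) = 8/11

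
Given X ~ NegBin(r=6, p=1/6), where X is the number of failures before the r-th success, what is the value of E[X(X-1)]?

E[X(X-1)] = E[X² - X] = E[X²] - E[X]
E[X] = 30
E[X²] = Var(X) + (E[X])² = 180 + (30)² = 1080
E[X(X-1)] = 1080 - 30 = 1050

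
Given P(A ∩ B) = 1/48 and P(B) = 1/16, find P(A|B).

P(A|B) = P(A ∩ B) / P(B)
= (1/48) / (1/16)
= 1/3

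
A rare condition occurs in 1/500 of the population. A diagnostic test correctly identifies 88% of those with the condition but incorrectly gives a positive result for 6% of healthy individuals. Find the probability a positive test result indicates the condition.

Let D = the rare event, + = positive/flagged.
P(D) = 1/500
P(+|D) = 88/100 = 22/25
P(+|D') = 6/100 = 3/50
P(+) = P(+|D)P(D) + P(+|D')P(D')
     = \frac{22}{25} × \frac{1}{500} + \frac{3}{50} × \frac{499}{500}
     = \frac{1541}{25000}
P(D|+) = P(+|D)P(D)/P(+) = \frac{44}{1541}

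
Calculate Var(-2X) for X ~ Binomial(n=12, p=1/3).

For X ~ Binomial(n=12, p=1/3):
Var(X) = \frac{8}{3}
Var(-2X) = (-2)² × Var(X) = 4 × \frac{8}{3} = \frac{32}{3}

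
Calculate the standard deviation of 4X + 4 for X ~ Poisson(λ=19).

For X ~ Poisson(λ=19):
Var(X) = 19
SD(X) = √(Var(X)) = √(19) = \sqrt{19}
SD(4X + 4) = |4| × SD(X) = 4 × \sqrt{19} = 4 \sqrt{19}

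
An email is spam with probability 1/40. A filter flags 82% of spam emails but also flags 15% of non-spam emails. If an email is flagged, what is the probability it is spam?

Let D = the rare event, + = positive/flagged.
P(D) = 1/40
P(+|D) = 82/100 = 41/50
P(+|D') = 15/100 = 3/20
P(+) = P(+|D)P(D) + P(+|D')P(D')
     = \frac{41}{50} × \frac{1}{40} + \frac{3}{20} × \frac{39}{40}
     = \frac{667}{4000}
P(D|+) = P(+|D)P(D)/P(+) = \frac{82}{667}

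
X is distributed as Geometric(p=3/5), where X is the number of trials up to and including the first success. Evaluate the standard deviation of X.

For X ~ Geometric(p=3/5), where X is the number of trials up to and including the first success:
Var(X) = \frac{10}{9}
SD(X) = √(Var(X)) = √(\frac{10}{9}) = \frac{\sqrt{10}}{3}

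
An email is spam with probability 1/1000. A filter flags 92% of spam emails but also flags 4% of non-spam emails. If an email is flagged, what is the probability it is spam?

Let D = the rare event, + = positive/flagged.
P(D) = 1/1000
P(+|D) = 92/100 = 23/25
P(+|D') = 4/100 = 1/25
P(+) = P(+|D)P(D) + P(+|D')P(D')
     = \frac{23}{25} × \frac{1}{1000} + \frac{1}{25} × \frac{999}{1000}
     = \frac{511}{12500}
P(D|+) = P(+|D)P(D)/P(+) = \frac{23}{1022}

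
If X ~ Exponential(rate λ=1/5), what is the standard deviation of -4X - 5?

For X ~ Exponential(rate λ=1/5):
Var(X) = 25
SD(X) = √(Var(X)) = √(25) = 5
SD(-4X - 5) = |-4| × SD(X) = 4 × 5 = 20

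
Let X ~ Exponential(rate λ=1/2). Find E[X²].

Using the identity E[X²] = Var(X) + (E[X])²:
E[X] = 2
Var(X) = 4
E[X²] = 4 + (2)²
= 8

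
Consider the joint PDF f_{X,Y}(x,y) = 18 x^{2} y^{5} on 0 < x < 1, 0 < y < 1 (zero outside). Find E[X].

E[X] = ∫_0^1 ∫_0^1 x × f(x,y) dy dx
= ∫_0^1 ∫_0^1 x × (18 x^{2} y^{5}) dy dx
= \frac{3}{4}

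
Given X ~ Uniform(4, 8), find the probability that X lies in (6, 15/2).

P(6 < X < 15/2) = ∫_{6}^{15/2} f(x) dx
where f(x) = \frac{1}{4}
= \frac{3}{8}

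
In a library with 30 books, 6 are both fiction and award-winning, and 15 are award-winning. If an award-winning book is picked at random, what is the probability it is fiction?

P(A ∩ B) = 6/30 = 1/5
P(B) = 15/30 = 1/2
P(A|B) = P(A ∩ B) / P(B) = (1/5) / (1/2) = 2/5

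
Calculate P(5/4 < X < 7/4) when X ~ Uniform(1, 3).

P(5/4 < X < 7/4) = ∫_{5/4}^{7/4} f(x) dx
where f(x) = \frac{1}{2}
= \frac{1}{4}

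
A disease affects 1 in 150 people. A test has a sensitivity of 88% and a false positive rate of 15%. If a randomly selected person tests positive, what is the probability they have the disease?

Let D = the rare event, + = positive/flagged.
P(D) = 1/150
P(+|D) = 88/100 = 22/25
P(+|D') = 15/100 = 3/20
P(+) = P(+|D)P(D) + P(+|D')P(D')
     = \frac{22}{25} × \frac{1}{150} + \frac{3}{20} × \frac{149}{150}
     = \frac{2323}{15000}
P(D|+) = P(+|D)P(D)/P(+) = \frac{88}{2323}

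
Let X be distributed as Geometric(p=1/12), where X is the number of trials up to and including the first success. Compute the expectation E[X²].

Using the identity E[X²] = Var(X) + (E[X])²:
E[X] = 12
Var(X) = 132
E[X²] = 132 + (12)²
= 276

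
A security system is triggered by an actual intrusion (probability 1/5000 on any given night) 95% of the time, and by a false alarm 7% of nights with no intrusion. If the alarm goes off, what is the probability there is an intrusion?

Let D = the rare event, + = positive/flagged.
P(D) = 1/5000
P(+|D) = 95/100 = 19/20
P(+|D') = 7/100
P(+) = P(+|D)P(D) + P(+|D')P(D')
     = \frac{19}{20} × \frac{1}{5000} + \frac{7}{100} × \frac{4999}{5000}
     = \frac{2193}{31250}
P(D|+) = P(+|D)P(D)/P(+) = \frac{95}{35088}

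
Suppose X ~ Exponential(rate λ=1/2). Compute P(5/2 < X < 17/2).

P(5/2 < X < 17/2) = ∫_{5/2}^{17/2} f(x) dx
where f(x) = \frac{e^{- \frac{x}{2}}}{2}
= - \frac{1 - e^{3}}{e^{\frac{17}{4}}}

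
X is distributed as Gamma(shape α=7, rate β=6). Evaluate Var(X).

For X ~ Gamma(shape α=7, rate β=6):
Var(X) = \frac{7}{36}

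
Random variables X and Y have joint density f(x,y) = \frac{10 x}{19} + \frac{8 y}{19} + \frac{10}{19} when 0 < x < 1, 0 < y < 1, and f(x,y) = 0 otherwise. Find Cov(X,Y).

E[XY] = ∫∫ xy × f(x,y) dx dy = \frac{11}{38}
E[X] = \frac{31}{57}
E[Y] = \frac{61}{114}
Cov(X,Y) = E[XY] - E[X]E[Y] = - \frac{5}{3249}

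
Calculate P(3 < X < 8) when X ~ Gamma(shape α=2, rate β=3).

P(3 < X < 8) = ∫_{3}^{8} f(x) dx
where f(x) = 9 x e^{- 3 x}
= \frac{5 \left(-5 + 2 e^{15}\right)}{e^{24}}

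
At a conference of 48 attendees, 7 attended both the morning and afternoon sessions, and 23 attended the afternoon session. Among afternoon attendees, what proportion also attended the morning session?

P(A ∩ B) = 7/48
P(B) = 23/48
P(A|B) = P(A ∩ B) / P(B) = (7/48) / (23/48) = 7/23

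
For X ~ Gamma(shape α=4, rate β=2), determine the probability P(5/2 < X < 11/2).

P(5/2 < X < 11/2) = ∫_{5/2}^{11/2} f(x) dx
where f(x) = \frac{8 x^{3} e^{- 2 x}}{3}
= \frac{-883 + 118 e^{6}}{3 e^{11}}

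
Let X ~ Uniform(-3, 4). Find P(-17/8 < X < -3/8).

P(-17/8 < X < -3/8) = ∫_{-17/8}^{-3/8} f(x) dx
where f(x) = \frac{1}{7}
= \frac{1}{4}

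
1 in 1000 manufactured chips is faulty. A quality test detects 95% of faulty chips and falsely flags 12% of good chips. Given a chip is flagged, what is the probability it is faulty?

Let D = the rare event, + = positive/flagged.
P(D) = 1/1000
P(+|D) = 95/100 = 19/20
P(+|D') = 12/100 = 3/25
P(+) = P(+|D)P(D) + P(+|D')P(D')
     = \frac{19}{20} × \frac{1}{1000} + \frac{3}{25} × \frac{999}{1000}
     = \frac{12083}{100000}
P(D|+) = P(+|D)P(D)/P(+) = \frac{95}{12083}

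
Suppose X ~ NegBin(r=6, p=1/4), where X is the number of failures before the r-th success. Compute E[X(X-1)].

E[X(X-1)] = E[X² - X] = E[X²] - E[X]
E[X] = 18
E[X²] = Var(X) + (E[X])² = 72 + (18)² = 396
E[X(X-1)] = 396 - 18 = 378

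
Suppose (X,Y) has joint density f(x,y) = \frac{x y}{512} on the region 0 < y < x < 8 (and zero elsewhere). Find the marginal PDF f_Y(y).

f_Y(y) = ∫_y^8 \frac{x y}{512} dx = \frac{y \left(64 - y^{2}\right)}{1024}
for 0 < y < 8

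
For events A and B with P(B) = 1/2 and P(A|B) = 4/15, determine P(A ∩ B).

By definition, P(A|B) = P(A ∩ B) / P(B)
So P(A ∩ B) = P(A|B) × P(B)
= 4/15 × 1/2
= 2/15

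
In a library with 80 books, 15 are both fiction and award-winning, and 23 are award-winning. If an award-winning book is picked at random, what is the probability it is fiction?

P(A ∩ B) = 15/80 = 3/16
P(B) = 23/80
P(A|B) = P(A ∩ B) / P(B) = (3/16) / (23/80) = 15/23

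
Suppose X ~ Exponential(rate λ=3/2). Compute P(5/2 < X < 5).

P(5/2 < X < 5) = ∫_{5/2}^{5} f(x) dx
where f(x) = \frac{3 e^{- \frac{3 x}{2}}}{2}
= - \frac{1}{e^{\frac{15}{2}}} + e^{- \frac{15}{4}}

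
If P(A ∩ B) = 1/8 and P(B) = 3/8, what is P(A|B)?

P(A|B) = P(A ∩ B) / P(B)
= (1/8) / (3/8)
= 1/3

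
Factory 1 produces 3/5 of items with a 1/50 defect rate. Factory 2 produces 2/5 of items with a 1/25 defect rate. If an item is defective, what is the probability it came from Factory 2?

Using Bayes' theorem:
P(F1) = 3/5, P(D|F1) = 1/50
P(F2) = 2/5, P(D|F2) = 1/25
P(D) = P(D|F1)P(F1) + P(D|F2)P(F2)
     = \frac{7}{250}
P(F2|D) = P(D|F2)P(F2) / P(D)
= \frac{4}{7}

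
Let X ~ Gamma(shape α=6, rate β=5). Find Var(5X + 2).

For X ~ Gamma(shape α=6, rate β=5):
Var(X) = \frac{6}{25}
Var(5X + 2) = (5)² × Var(X) = 25 × \frac{6}{25} = 6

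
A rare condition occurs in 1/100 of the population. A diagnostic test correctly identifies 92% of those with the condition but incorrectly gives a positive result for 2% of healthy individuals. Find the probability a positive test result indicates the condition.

Let D = the rare event, + = positive/flagged.
P(D) = 1/100
P(+|D) = 92/100 = 23/25
P(+|D') = 2/100 = 1/50
P(+) = P(+|D)P(D) + P(+|D')P(D')
     = \frac{23}{25} × \frac{1}{100} + \frac{1}{50} × \frac{99}{100}
     = \frac{29}{1000}
P(D|+) = P(+|D)P(D)/P(+) = \frac{46}{145}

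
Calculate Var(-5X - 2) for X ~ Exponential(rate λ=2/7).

For X ~ Exponential(rate λ=2/7):
Var(X) = \frac{49}{4}
Var(-5X - 2) = (-5)² × Var(X) = 25 × \frac{49}{4} = \frac{1225}{4}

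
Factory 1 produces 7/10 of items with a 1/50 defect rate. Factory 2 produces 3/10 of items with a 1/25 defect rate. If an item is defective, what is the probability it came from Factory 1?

Using Bayes' theorem:
P(F1) = 7/10, P(D|F1) = 1/50
P(F2) = 3/10, P(D|F2) = 1/25
P(D) = P(D|F1)P(F1) + P(D|F2)P(F2)
     = \frac{13}{500}
P(F1|D) = P(D|F1)P(F1) / P(D)
= \frac{7}{13}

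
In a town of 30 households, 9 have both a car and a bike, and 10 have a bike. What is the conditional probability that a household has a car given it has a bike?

P(A ∩ B) = 9/30 = 3/10
P(B) = 10/30 = 1/3
P(A|B) = P(A ∩ B) / P(B) = (3/10) / (1/3) = 9/10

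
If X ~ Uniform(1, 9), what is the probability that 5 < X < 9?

P(5 < X < 9) = ∫_{5}^{9} f(x) dx
where f(x) = \frac{1}{8}
= \frac{1}{2}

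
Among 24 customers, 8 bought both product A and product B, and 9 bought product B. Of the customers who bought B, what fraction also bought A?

P(A ∩ B) = 8/24 = 1/3
P(B) = 9/24 = 3/8
P(A|B) = P(A ∩ B) / P(B) = (1/3) / (3/8) = 8/9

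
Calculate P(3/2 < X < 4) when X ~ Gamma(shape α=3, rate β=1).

P(3/2 < X < 4) = ∫_{3/2}^{4} f(x) dx
where f(x) = \frac{x^{2} e^{- x}}{2}
= - \frac{13}{e^{4}} + \frac{29}{8 e^{\frac{3}{2}}}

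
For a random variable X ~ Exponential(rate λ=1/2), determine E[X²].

Using the identity E[X²] = Var(X) + (E[X])²:
E[X] = 2
Var(X) = 4
E[X²] = 4 + (2)²
= 8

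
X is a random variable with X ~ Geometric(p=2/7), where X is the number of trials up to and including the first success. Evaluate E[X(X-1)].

E[X(X-1)] = E[X² - X] = E[X²] - E[X]
E[X] = \frac{7}{2}
E[X²] = Var(X) + (E[X])² = \frac{35}{4} + (\frac{7}{2})² = 21
E[X(X-1)] = 21 - \frac{7}{2} = \frac{35}{2}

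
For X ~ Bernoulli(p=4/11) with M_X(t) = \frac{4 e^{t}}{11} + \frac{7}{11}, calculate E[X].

To find E[X], compute M^(1)(0):
M^(1)(t) = \frac{4 e^{t}}{11}
M^(1)(0) = \frac{4}{11}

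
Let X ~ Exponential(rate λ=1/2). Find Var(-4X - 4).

For X ~ Exponential(rate λ=1/2):
Var(X) = 4
Var(-4X - 4) = (-4)² × Var(X) = 16 × 4 = 64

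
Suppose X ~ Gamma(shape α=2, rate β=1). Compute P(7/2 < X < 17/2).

P(7/2 < X < 17/2) = ∫_{7/2}^{17/2} f(x) dx
where f(x) = x e^{- x}
= \frac{-19 + 9 e^{5}}{2 e^{\frac{17}{2}}}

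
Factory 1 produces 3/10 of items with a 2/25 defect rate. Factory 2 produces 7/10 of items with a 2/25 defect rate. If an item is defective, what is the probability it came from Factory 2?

Using Bayes' theorem:
P(F1) = 3/10, P(D|F1) = 2/25
P(F2) = 7/10, P(D|F2) = 2/25
P(D) = P(D|F1)P(F1) + P(D|F2)P(F2)
     = \frac{2}{25}
P(F2|D) = P(D|F2)P(F2) / P(D)
= \frac{7}{10}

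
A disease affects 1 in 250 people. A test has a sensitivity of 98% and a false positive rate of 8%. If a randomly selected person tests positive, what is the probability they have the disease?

Let D = the rare event, + = positive/flagged.
P(D) = 1/250
P(+|D) = 98/100 = 49/50
P(+|D') = 8/100 = 2/25
P(+) = P(+|D)P(D) + P(+|D')P(D')
     = \frac{49}{50} × \frac{1}{250} + \frac{2}{25} × \frac{249}{250}
     = \frac{209}{2500}
P(D|+) = P(+|D)P(D)/P(+) = \frac{49}{1045}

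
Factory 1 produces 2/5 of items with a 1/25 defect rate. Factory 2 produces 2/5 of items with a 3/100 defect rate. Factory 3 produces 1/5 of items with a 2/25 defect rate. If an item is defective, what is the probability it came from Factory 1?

Using Bayes' theorem:
P(F1) = 2/5, P(D|F1) = 1/25
P(F2) = 2/5, P(D|F2) = 3/100
P(F3) = 1/5, P(D|F3) = 2/25
P(D) = P(D|F1)P(F1) + P(D|F2)P(F2) + P(D|F3)P(F3)
     = \frac{11}{250}
P(F1|D) = P(D|F1)P(F1) / P(D)
= \frac{4}{11}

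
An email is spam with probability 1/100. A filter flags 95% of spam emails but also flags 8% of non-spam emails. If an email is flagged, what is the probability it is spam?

Let D = the rare event, + = positive/flagged.
P(D) = 1/100
P(+|D) = 95/100 = 19/20
P(+|D') = 8/100 = 2/25
P(+) = P(+|D)P(D) + P(+|D')P(D')
     = \frac{19}{20} × \frac{1}{100} + \frac{2}{25} × \frac{99}{100}
     = \frac{887}{10000}
P(D|+) = P(+|D)P(D)/P(+) = \frac{95}{887}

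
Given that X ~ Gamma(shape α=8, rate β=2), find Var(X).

For X ~ Gamma(shape α=8, rate β=2):
Var(X) = 2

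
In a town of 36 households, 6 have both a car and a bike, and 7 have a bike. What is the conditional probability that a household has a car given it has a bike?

P(A ∩ B) = 6/36 = 1/6
P(B) = 7/36
P(A|B) = P(A ∩ B) / P(B) = (1/6) / (7/36) = 6/7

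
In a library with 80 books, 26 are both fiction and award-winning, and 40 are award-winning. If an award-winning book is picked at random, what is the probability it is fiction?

P(A ∩ B) = 26/80 = 13/40
P(B) = 40/80 = 1/2
P(A|B) = P(A ∩ B) / P(B) = (13/40) / (1/2) = 13/20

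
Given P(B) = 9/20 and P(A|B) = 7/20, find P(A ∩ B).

By definition, P(A|B) = P(A ∩ B) / P(B)
So P(A ∩ B) = P(A|B) × P(B)
= 7/20 × 9/20
= 63/400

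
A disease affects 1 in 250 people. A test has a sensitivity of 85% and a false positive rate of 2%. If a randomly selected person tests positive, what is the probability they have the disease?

Let D = the rare event, + = positive/flagged.
P(D) = 1/250
P(+|D) = 85/100 = 17/20
P(+|D') = 2/100 = 1/50
P(+) = P(+|D)P(D) + P(+|D')P(D')
     = \frac{17}{20} × \frac{1}{250} + \frac{1}{50} × \frac{249}{250}
     = \frac{583}{25000}
P(D|+) = P(+|D)P(D)/P(+) = \frac{85}{583}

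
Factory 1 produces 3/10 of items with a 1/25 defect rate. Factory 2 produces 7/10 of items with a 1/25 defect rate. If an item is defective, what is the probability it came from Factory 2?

Using Bayes' theorem:
P(F1) = 3/10, P(D|F1) = 1/25
P(F2) = 7/10, P(D|F2) = 1/25
P(D) = P(D|F1)P(F1) + P(D|F2)P(F2)
     = \frac{1}{25}
P(F2|D) = P(D|F2)P(F2) / P(D)
= \frac{7}{10}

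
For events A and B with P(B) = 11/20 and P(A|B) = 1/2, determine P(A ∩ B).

By definition, P(A|B) = P(A ∩ B) / P(B)
So P(A ∩ B) = P(A|B) × P(B)
= 1/2 × 11/20
= 11/40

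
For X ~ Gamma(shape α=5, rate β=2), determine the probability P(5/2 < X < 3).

P(5/2 < X < 3) = ∫_{5/2}^{3} f(x) dx
where f(x) = \frac{4 x^{4} e^{- 2 x}}{3}
= \frac{-920 + 523 e}{8 e^{6}}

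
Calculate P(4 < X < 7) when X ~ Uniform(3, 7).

P(4 < X < 7) = ∫_{4}^{7} f(x) dx
where f(x) = \frac{1}{4}
= \frac{3}{4}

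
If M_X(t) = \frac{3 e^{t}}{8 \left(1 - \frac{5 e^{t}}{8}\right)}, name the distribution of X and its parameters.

The MGF M(t) = \frac{3 e^{t}}{8 \left(1 - \frac{5 e^{t}}{8}\right)} is the standard form for the Geometric distribution.
Comparing with the known MGF formula identifies: Geometric(p=3/8), X = trial number of first success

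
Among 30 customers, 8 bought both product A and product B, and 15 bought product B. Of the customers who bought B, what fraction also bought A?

P(A ∩ B) = 8/30 = 4/15
P(B) = 15/30 = 1/2
P(A|B) = P(A ∩ B) / P(B) = (4/15) / (1/2) = 8/15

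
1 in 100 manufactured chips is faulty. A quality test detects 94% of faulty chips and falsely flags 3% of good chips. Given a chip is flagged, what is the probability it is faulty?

Let D = the rare event, + = positive/flagged.
P(D) = 1/100
P(+|D) = 94/100 = 47/50
P(+|D') = 3/100
P(+) = P(+|D)P(D) + P(+|D')P(D')
     = \frac{47}{50} × \frac{1}{100} + \frac{3}{100} × \frac{99}{100}
     = \frac{391}{10000}
P(D|+) = P(+|D)P(D)/P(+) = \frac{94}{391}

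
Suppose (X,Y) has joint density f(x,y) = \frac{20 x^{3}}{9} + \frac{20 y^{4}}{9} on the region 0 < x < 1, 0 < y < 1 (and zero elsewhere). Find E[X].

E[X] = ∫_0^1 ∫_0^1 x × f(x,y) dy dx
= ∫_0^1 ∫_0^1 x × (\frac{20 x^{3}}{9} + \frac{20 y^{4}}{9}) dy dx
= \frac{2}{3}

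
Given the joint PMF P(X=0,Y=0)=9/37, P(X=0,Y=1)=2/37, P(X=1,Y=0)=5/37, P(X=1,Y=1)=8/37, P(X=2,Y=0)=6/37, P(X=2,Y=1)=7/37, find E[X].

First find marginal of X:
P(X=0) = 11/37
P(X=1) = 13/37
P(X=2) = 13/37
E[X] = 0 × 11/37 + 1 × 13/37 + 2 × 13/37 = 39/37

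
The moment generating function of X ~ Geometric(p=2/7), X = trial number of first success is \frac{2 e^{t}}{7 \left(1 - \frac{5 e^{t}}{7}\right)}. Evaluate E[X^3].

To find E[X^3], compute M^(3)(0):
M^(1)(t) = \frac{2 e^{t}}{7 \left(1 - \frac{5 e^{t}}{7}\right)} + \frac{10 e^{2 t}}{49 \left(1 - \frac{5 e^{t}}{7}\right)^{2}}
M^(2)(t) = \frac{2 e^{t}}{7 \left(1 - \frac{5 e^{t}}{7}\right)} + \frac{30 e^{2 t}}{49 \left(1 - \frac{5 e^{t}}{7}\right)^{2}} + \frac{100 e^{3 t}}{343 \left(1 - \frac{5 e^{t}}{7}\right)^{3}}
M^(3)(t) = \frac{2 e^{t}}{7 \left(1 - \frac{5 e^{t}}{7}\right)} + \frac{10 e^{2 t}}{7 \left(1 - \frac{5 e^{t}}{7}\right)^{2}} + \frac{600 e^{3 t}}{343 \left(1 - \frac{5 e^{t}}{7}\right)^{3}} + \frac{1500 e^{4 t}}{2401 \left(1 - \frac{5 e^{t}}{7}\right)^{4}}
M^(3)(0) = \frac{749}{4}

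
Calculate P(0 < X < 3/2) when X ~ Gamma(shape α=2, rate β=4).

P(0 < X < 3/2) = ∫_{0}^{3/2} f(x) dx
where f(x) = 16 x e^{- 4 x}
= 1 - \frac{7}{e^{6}}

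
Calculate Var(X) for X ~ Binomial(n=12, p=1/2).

For X ~ Binomial(n=12, p=1/2):
Var(X) = 3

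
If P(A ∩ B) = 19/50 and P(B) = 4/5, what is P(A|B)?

P(A|B) = P(A ∩ B) / P(B)
= (19/50) / (4/5)
= 19/40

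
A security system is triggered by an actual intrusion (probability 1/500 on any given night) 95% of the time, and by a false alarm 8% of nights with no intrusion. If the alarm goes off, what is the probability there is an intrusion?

Let D = the rare event, + = positive/flagged.
P(D) = 1/500
P(+|D) = 95/100 = 19/20
P(+|D') = 8/100 = 2/25
P(+) = P(+|D)P(D) + P(+|D')P(D')
     = \frac{19}{20} × \frac{1}{500} + \frac{2}{25} × \frac{499}{500}
     = \frac{4087}{50000}
P(D|+) = P(+|D)P(D)/P(+) = \frac{95}{4087}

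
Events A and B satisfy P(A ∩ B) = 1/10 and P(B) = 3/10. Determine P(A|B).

P(A|B) = P(A ∩ B) / P(B)
= (1/10) / (3/10)
= 1/3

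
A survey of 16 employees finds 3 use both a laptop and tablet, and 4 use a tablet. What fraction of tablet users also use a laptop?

P(A ∩ B) = 3/16
P(B) = 4/16 = 1/4
P(A|B) = P(A ∩ B) / P(B) = (3/16) / (1/4) = 3/4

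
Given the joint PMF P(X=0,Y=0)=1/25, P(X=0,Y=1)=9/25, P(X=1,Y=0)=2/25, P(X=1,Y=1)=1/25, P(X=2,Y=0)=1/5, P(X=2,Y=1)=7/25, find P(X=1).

P(X=1) = P(X=1,Y=0) + P(X=1,Y=1)
= 2/25 + 1/25
= 3/25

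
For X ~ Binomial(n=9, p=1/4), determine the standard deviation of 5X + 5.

For X ~ Binomial(n=9, p=1/4):
Var(X) = \frac{27}{16}
SD(X) = √(Var(X)) = √(\frac{27}{16}) = \frac{3 \sqrt{3}}{4}
SD(5X + 5) = |5| × SD(X) = 5 × \frac{3 \sqrt{3}}{4} = \frac{15 \sqrt{3}}{4}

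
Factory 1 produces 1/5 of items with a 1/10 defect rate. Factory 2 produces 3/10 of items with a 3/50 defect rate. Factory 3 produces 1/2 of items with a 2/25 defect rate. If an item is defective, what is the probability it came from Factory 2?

Using Bayes' theorem:
P(F1) = 1/5, P(D|F1) = 1/10
P(F2) = 3/10, P(D|F2) = 3/50
P(F3) = 1/2, P(D|F3) = 2/25
P(D) = P(D|F1)P(F1) + P(D|F2)P(F2) + P(D|F3)P(F3)
     = \frac{39}{500}
P(F2|D) = P(D|F2)P(F2) / P(D)
= \frac{3}{13}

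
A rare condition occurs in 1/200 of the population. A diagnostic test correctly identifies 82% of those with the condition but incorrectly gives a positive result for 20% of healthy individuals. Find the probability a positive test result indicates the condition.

Let D = the rare event, + = positive/flagged.
P(D) = 1/200
P(+|D) = 82/100 = 41/50
P(+|D') = 20/100 = 1/5
P(+) = P(+|D)P(D) + P(+|D')P(D')
     = \frac{41}{50} × \frac{1}{200} + \frac{1}{5} × \frac{199}{200}
     = \frac{2031}{10000}
P(D|+) = P(+|D)P(D)/P(+) = \frac{41}{2031}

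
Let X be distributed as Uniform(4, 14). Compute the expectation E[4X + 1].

For X ~ Uniform(4, 14):
E[X] = 9
E[4X + 1] = 4 × E[X] + 1 = 37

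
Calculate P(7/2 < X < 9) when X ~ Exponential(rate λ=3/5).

P(7/2 < X < 9) = ∫_{7/2}^{9} f(x) dx
where f(x) = \frac{3 e^{- \frac{3 x}{5}}}{5}
= - \frac{1}{e^{\frac{27}{5}}} + e^{- \frac{21}{10}}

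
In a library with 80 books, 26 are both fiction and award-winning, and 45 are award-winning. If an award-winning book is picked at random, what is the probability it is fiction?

P(A ∩ B) = 26/80 = 13/40
P(B) = 45/80 = 9/16
P(A|B) = P(A ∩ B) / P(B) = (13/40) / (9/16) = 26/45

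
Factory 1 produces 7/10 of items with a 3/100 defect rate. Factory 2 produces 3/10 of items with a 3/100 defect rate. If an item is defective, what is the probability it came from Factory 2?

Using Bayes' theorem:
P(F1) = 7/10, P(D|F1) = 3/100
P(F2) = 3/10, P(D|F2) = 3/100
P(D) = P(D|F1)P(F1) + P(D|F2)P(F2)
     = \frac{3}{100}
P(F2|D) = P(D|F2)P(F2) / P(D)
= \frac{3}{10}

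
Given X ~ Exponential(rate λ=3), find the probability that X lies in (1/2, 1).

P(1/2 < X < 1) = ∫_{1/2}^{1} f(x) dx
where f(x) = 3 e^{- 3 x}
= - \frac{1}{e^{3}} + e^{- \frac{3}{2}}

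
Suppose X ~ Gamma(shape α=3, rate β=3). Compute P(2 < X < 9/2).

P(2 < X < 9/2) = ∫_{2}^{9/2} f(x) dx
where f(x) = \frac{27 x^{2} e^{- 3 x}}{2}
= - \frac{845}{8 e^{\frac{27}{2}}} + \frac{25}{e^{6}}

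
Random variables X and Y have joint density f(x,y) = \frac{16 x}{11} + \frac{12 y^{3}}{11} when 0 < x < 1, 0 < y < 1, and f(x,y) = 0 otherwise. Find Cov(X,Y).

E[XY] = ∫∫ xy × f(x,y) dx dy = \frac{58}{165}
E[X] = \frac{41}{66}
E[Y] = \frac{32}{55}
Cov(X,Y) = E[XY] - E[X]E[Y] = - \frac{6}{605}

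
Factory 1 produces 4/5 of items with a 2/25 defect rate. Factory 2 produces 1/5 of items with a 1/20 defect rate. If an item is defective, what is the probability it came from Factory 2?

Using Bayes' theorem:
P(F1) = 4/5, P(D|F1) = 2/25
P(F2) = 1/5, P(D|F2) = 1/20
P(D) = P(D|F1)P(F1) + P(D|F2)P(F2)
     = \frac{37}{500}
P(F2|D) = P(D|F2)P(F2) / P(D)
= \frac{5}{37}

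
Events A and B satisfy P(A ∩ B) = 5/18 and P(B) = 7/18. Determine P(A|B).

P(A|B) = P(A ∩ B) / P(B)
= (5/18) / (7/18)
= 5/7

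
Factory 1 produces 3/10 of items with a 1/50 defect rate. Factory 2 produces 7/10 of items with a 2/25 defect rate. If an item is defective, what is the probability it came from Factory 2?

Using Bayes' theorem:
P(F1) = 3/10, P(D|F1) = 1/50
P(F2) = 7/10, P(D|F2) = 2/25
P(D) = P(D|F1)P(F1) + P(D|F2)P(F2)
     = \frac{31}{500}
P(F2|D) = P(D|F2)P(F2) / P(D)
= \frac{28}{31}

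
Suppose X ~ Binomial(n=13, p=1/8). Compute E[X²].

Using the identity E[X²] = Var(X) + (E[X])²:
E[X] = \frac{13}{8}
Var(X) = \frac{91}{64}
E[X²] = \frac{91}{64} + (\frac{13}{8})²
= \frac{65}{16}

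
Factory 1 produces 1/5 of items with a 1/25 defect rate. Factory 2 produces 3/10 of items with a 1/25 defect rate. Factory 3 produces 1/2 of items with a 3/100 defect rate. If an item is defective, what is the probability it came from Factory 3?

Using Bayes' theorem:
P(F1) = 1/5, P(D|F1) = 1/25
P(F2) = 3/10, P(D|F2) = 1/25
P(F3) = 1/2, P(D|F3) = 3/100
P(D) = P(D|F1)P(F1) + P(D|F2)P(F2) + P(D|F3)P(F3)
     = \frac{7}{200}
P(F3|D) = P(D|F3)P(F3) / P(D)
= \frac{3}{7}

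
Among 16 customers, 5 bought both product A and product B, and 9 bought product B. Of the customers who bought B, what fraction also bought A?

P(A ∩ B) = 5/16
P(B) = 9/16
P(A|B) = P(A ∩ B) / P(B) = (5/16) / (9/16) = 5/9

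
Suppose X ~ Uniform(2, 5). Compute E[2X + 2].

For X ~ Uniform(2, 5):
E[X] = \frac{7}{2}
E[2X + 2] = 2 × E[X] + 2 = 9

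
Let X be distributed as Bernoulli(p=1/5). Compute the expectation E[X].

For X ~ Bernoulli(p=1/5), the expected value is:
E[X] = \frac{1}{5}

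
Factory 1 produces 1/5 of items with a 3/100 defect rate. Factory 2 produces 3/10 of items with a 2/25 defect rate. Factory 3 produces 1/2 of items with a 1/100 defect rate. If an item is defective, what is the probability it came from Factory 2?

Using Bayes' theorem:
P(F1) = 1/5, P(D|F1) = 3/100
P(F2) = 3/10, P(D|F2) = 2/25
P(F3) = 1/2, P(D|F3) = 1/100
P(D) = P(D|F1)P(F1) + P(D|F2)P(F2) + P(D|F3)P(F3)
     = \frac{7}{200}
P(F2|D) = P(D|F2)P(F2) / P(D)
= \frac{24}{35}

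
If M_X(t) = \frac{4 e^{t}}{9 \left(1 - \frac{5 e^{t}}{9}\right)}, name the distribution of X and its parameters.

The MGF M(t) = \frac{4 e^{t}}{9 \left(1 - \frac{5 e^{t}}{9}\right)} is the standard form for the Geometric distribution.
Comparing with the known MGF formula identifies: Geometric(p=4/9), X = trial number of first success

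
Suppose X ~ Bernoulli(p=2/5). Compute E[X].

For X ~ Bernoulli(p=2/5), the expected value is:
E[X] = \frac{2}{5}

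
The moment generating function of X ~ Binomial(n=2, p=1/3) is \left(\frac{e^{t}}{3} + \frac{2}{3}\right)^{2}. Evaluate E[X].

To find E[X], compute M^(1)(0):
M^(1)(t) = \frac{2 \left(\frac{e^{t}}{3} + \frac{2}{3}\right) e^{t}}{3}
M^(1)(0) = \frac{2}{3}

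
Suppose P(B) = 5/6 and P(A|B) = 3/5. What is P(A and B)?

By definition, P(A|B) = P(A ∩ B) / P(B)
So P(A ∩ B) = P(A|B) × P(B)
= 3/5 × 5/6
= 1/2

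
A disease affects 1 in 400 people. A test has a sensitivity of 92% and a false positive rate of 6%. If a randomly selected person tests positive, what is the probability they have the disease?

Let D = the rare event, + = positive/flagged.
P(D) = 1/400
P(+|D) = 92/100 = 23/25
P(+|D') = 6/100 = 3/50
P(+) = P(+|D)P(D) + P(+|D')P(D')
     = \frac{23}{25} × \frac{1}{400} + \frac{3}{50} × \frac{399}{400}
     = \frac{1243}{20000}
P(D|+) = P(+|D)P(D)/P(+) = \frac{46}{1243}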